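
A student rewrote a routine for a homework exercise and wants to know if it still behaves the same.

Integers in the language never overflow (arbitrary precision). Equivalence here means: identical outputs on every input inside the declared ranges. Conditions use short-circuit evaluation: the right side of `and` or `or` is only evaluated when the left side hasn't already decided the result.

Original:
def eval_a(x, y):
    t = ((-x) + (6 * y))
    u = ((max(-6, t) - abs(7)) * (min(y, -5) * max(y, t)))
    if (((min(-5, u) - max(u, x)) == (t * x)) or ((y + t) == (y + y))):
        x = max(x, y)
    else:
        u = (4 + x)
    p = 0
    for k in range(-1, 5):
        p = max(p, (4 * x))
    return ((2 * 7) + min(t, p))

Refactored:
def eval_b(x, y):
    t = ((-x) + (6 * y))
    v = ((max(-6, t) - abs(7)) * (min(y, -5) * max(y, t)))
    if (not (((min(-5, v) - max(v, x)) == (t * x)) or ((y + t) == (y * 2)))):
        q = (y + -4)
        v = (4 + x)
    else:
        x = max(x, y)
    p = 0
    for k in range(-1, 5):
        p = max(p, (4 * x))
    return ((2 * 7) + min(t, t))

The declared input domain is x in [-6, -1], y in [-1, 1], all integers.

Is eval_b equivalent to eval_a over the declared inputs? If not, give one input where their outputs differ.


Take x=-6, y=0.
eval_a: t := 6 | u := 30 | (((min(-5, u) - max(u, x)) == (t * x)) or ((y + t) == (y + y))): false | u := -2 | p := 0 | iter k=-1: | p := 0 | iter k=0: | p := 0 | iter k=1: | p := 0 | iter k=2: | p := 0 | iter k=3: | p := 0 | iter k=4: | p := 0 | result 14
eval_b: t := 6 | v := 30 | (not (((min(-5, v) - max(v, x)) == (t * x)) or ((y + t) == (y * 2)))): true | q := -4 | v := -2 | p := 0 | iter k=-1: | p := 0 | iter k=0: | p := 0 | iter k=1: | p := 0 | iter k=2: | p := 0 | iter k=3: | p := 0 | iter k=4: | p := 0 | result 20
14 and 20 differ, so these are not the same function on this domain.
verdict: not equivalent; witness: x=-6, y=0


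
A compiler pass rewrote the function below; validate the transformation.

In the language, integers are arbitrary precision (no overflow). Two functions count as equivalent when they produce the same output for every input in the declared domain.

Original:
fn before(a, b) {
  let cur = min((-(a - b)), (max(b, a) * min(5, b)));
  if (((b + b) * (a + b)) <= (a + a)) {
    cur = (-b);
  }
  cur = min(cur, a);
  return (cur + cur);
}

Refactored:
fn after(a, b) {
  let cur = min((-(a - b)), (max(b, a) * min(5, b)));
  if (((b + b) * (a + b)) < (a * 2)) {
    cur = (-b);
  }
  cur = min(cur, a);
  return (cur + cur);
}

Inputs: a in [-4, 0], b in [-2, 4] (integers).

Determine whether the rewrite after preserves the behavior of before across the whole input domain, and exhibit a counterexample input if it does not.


Equivalent. The suspicious-looking change has no observable effect anywhere in the declared ranges.
Sweeping the whole domain (35 inputs) finds no disagreement.
Spot check at a=-3, b=4 — before: cur = 7; (((b + b) * (a + b)) <= (a + a)) -> false; cur = -3; return -6. after: cur = 7; (((b + b) * (a + b)) < (a * 2)) -> false; cur = -3; return -6. Both give -6.
verdict: equivalent


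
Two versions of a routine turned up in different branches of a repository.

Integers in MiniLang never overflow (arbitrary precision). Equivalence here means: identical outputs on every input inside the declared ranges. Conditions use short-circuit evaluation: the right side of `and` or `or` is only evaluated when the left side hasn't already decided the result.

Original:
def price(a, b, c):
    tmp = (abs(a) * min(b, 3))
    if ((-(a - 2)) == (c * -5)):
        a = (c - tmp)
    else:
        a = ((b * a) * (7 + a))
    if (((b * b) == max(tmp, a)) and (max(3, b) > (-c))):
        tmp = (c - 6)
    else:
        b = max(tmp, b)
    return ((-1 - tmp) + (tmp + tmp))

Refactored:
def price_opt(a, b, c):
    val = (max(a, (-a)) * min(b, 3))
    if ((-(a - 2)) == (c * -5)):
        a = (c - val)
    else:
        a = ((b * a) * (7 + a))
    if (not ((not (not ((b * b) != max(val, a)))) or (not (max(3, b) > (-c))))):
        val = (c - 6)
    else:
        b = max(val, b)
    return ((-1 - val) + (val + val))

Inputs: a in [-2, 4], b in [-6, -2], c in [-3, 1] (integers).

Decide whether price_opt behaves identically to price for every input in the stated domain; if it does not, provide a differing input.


Behavior is preserved: although min/max/abs usage differs, and local variable names differ, and comparison usage differs, and boolean connective usage differs, the outputs never diverge.
Tracing a=2, b=-4, c=1: price: tmp=-8, then ((-(a - 2)) == (c * -5)) is false, then a=-72, then (((b * b) == max(tmp, a)) and (max(3, b) > (-c))) is false, then b=-4, then returns -9 | price_opt: val=-8, then ((-(a - 2)) == (c * -5)) is false, then a=-72, then (not ((not (not ((b * b) != max(val, a)))) or (not (max(3, b) > (-c))))) is false, then b=-4, then returns -9 — matching result -9.
Every one of the 175 inputs gives matching results.
verdict: equivalent


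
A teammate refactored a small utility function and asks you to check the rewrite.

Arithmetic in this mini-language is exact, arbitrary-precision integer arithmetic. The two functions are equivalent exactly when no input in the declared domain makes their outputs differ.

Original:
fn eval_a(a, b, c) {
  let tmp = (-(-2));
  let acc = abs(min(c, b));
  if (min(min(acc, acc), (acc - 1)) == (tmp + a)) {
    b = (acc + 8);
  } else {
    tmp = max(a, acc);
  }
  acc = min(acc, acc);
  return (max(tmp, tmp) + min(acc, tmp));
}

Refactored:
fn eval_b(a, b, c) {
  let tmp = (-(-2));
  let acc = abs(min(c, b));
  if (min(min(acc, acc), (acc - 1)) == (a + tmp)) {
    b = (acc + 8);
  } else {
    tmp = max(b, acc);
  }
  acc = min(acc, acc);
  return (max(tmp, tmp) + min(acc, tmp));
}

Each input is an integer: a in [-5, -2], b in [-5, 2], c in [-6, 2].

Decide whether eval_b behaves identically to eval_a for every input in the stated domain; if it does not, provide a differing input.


Try a=-5, b=1, c=0.
eval_a: tmp := 2 | acc := 0 | (min(min(acc, acc), (acc - 1)) == (tmp + a)): false | tmp := 0 | acc := 0 | result 0
eval_b: tmp := 2 | acc := 0 | (min(min(acc, acc), (acc - 1)) == (a + tmp)): false | tmp := 1 | acc := 0 | result 1
0 vs 1 — the two versions disagree here.
verdict: not equivalent; witness: a=-5, b=1, c=0


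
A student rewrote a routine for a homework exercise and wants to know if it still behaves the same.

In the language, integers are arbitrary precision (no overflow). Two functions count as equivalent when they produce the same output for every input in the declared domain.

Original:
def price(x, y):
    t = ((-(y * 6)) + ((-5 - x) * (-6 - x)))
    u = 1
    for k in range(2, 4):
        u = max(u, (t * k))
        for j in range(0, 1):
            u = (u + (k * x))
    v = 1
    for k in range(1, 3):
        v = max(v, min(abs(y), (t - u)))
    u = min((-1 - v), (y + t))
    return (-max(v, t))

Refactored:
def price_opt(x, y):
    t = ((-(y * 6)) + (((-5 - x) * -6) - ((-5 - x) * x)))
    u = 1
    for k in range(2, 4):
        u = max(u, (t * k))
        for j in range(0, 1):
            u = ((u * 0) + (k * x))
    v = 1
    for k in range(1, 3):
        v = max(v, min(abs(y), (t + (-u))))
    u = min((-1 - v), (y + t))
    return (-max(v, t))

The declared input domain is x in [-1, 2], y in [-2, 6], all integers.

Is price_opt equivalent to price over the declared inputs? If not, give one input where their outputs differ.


These are not equivalent — on x=-1, y=3 the outputs split (-2 vs -3).
price: t := 2 | u := 1 | iter k=2: | u := 4 | iter j=0: | u := 2 | iter k=3: | u := 6 | iter j=0: | u := 3 | v := 1 | iter k=1: | v := 1 | iter k=2: | v := 1 | u := -2 | result -2
price_opt: t := 2 | u := 1 | iter k=2: | u := 4 | iter j=0: | u := -2 | iter k=3: | u := 6 | iter j=0: | u := -3 | v := 1 | iter k=1: | v := 3 | iter k=2: | v := 3 | u := -4 | result -3
verdict: not equivalent; witness: x=-1, y=3


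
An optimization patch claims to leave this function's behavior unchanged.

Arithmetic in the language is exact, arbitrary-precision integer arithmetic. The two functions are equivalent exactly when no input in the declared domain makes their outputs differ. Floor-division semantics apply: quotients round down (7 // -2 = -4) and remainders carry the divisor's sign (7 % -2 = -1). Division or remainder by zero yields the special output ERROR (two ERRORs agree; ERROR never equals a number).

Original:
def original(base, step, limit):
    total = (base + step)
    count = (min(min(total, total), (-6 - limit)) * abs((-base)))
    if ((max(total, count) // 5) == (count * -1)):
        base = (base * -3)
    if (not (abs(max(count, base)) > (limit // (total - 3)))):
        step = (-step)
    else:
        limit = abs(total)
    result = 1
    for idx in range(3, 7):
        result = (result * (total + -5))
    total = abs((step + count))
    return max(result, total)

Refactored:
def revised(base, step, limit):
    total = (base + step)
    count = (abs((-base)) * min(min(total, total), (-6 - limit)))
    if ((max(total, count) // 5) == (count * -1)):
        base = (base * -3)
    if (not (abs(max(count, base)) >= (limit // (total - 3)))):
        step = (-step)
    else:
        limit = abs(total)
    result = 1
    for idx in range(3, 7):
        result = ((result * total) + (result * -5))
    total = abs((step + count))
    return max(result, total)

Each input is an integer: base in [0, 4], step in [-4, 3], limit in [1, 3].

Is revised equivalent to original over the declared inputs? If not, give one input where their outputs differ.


Evaluate both at base=1, step=3, limit=1.
original: total = 4; count = -7; ((max(total, count) // 5) == (count * -1)) -> false; (not (abs(max(count, base)) > (limit // (total - 3)))) -> true; step = -3; result = 1; [idx=3]; result = -1; [idx=4]; result = 1; [idx=5]; result = -1; [idx=6]; result = 1; total = 10; return 10
revised: total = 4; count = -7; ((max(total, count) // 5) == (count * -1)) -> false; (not (abs(max(count, base)) >= (limit // (total - 3)))) -> false; limit = 4; result = 1; [idx=3]; result = -1; [idx=4]; result = 1; [idx=5]; result = -1; [idx=6]; result = 1; total = 4; return 4
10 against 4: the behavior changed.
verdict: not equivalent; witness: base=1, step=3, limit=1


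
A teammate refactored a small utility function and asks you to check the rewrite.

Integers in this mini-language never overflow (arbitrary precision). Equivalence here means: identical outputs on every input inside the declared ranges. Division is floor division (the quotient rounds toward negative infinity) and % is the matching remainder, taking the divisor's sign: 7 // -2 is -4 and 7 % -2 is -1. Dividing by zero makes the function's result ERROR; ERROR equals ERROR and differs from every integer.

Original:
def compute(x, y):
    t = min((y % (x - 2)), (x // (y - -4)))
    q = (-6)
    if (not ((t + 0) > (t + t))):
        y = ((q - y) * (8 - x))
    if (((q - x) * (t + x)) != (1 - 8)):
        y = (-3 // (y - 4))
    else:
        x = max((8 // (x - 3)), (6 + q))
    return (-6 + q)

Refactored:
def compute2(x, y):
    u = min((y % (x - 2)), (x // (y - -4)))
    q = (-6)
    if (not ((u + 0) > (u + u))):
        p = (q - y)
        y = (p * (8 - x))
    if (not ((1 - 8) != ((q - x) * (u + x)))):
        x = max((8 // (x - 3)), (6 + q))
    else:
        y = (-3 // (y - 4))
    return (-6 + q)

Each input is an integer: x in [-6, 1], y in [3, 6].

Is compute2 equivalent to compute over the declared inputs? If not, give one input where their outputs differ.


The two versions differ — the changes include local variable names differ; also statement counts differ; also boolean connective usage differs.
Spot check at x=-2, y=5 — compute: t = -3; q = -6; (not ((t + 0) > (t + t))) -> false; (((q - x) * (t + x)) != (1 - 8)) -> true; y = -3; return -12. compute2: u = -3; q = -6; (not ((u + 0) > (u + u))) -> false; (not ((1 - 8) != ((q - x) * (u + x)))) -> false; y = -3; return -12. Both give -12.
An exhaustive pass over the 32 declared inputs shows identical outputs.
verdict: equivalent


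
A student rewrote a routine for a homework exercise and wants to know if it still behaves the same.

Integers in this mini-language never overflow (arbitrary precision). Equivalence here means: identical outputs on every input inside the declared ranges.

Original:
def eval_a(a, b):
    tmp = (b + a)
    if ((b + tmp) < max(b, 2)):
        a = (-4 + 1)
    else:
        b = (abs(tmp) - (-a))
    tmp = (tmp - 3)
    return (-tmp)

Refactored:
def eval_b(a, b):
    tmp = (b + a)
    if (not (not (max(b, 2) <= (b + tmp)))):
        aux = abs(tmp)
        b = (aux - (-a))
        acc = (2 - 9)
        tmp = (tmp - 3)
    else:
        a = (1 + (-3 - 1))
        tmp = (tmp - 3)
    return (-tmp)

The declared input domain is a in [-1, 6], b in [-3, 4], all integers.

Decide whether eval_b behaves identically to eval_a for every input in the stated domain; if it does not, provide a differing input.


Reading the diff, among the changes: boolean connective usage differs, plus local variable names differ, plus constant usage differs, plus comparison usage differs, plus statement counts differ, plus arithmetic usage differs.
Tracing a=-1, b=-1: eval_a: tmp = -2; ((b + tmp) < max(b, 2)) -> true; a = -3; tmp = -5; return 5 | eval_b: tmp = -2; (not (not (max(b, 2) <= (b + tmp)))) -> false; a = -3; tmp = -5; return 5 — matching result 5.
Sweeping the whole domain (64 inputs) finds no disagreement.
verdict: equivalent


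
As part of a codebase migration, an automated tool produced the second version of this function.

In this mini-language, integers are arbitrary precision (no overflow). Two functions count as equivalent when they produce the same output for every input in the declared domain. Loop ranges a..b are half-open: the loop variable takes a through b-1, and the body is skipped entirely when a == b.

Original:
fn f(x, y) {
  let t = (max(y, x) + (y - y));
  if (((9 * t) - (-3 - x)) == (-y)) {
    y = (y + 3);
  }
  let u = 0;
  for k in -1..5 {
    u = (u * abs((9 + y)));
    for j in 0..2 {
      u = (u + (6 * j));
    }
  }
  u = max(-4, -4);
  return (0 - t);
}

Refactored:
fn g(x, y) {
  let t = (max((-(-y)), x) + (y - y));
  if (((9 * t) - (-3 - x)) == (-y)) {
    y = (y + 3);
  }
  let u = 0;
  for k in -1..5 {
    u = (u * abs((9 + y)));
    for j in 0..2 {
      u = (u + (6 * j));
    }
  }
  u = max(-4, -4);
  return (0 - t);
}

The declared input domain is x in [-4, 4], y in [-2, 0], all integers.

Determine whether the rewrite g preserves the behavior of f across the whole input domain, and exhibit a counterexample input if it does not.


Changes here: same computation, different form; the full 27-point sweep finds no disagreement.
verdict: equivalent


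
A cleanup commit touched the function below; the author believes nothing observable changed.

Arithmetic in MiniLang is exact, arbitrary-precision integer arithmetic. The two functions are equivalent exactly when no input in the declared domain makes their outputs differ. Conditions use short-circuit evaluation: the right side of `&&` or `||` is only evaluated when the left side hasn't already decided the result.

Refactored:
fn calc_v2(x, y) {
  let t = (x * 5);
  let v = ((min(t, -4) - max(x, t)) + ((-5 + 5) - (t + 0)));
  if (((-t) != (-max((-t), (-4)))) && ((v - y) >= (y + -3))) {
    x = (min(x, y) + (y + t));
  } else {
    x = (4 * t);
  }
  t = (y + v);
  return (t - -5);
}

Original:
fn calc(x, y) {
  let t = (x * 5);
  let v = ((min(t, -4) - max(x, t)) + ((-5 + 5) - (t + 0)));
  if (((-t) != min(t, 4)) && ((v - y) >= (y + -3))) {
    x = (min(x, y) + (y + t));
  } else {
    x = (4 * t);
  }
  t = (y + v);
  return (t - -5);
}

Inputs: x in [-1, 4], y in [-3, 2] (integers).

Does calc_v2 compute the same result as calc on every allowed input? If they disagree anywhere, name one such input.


Side by side, the visible changes include: min/max/abs usage differs.
As a probe, take x=3, y=-1: calc runs t becomes 15; next v becomes -34; next (((-t) != min(t, 4)) && ((v - y) >= (y + -3))) evaluates to false; next x becomes 60; next t becomes -35; next final value -30; calc_v2 runs t becomes 15; next v becomes -34; next (((-t) != (-max((-t), (-4)))) && ((v - y) >= (y + -3))) evaluates to false; next x becomes 60; next t becomes -35; next final value -30; both end at -30.
An exhaustive pass over the 36 declared inputs shows identical outputs.
verdict: equivalent


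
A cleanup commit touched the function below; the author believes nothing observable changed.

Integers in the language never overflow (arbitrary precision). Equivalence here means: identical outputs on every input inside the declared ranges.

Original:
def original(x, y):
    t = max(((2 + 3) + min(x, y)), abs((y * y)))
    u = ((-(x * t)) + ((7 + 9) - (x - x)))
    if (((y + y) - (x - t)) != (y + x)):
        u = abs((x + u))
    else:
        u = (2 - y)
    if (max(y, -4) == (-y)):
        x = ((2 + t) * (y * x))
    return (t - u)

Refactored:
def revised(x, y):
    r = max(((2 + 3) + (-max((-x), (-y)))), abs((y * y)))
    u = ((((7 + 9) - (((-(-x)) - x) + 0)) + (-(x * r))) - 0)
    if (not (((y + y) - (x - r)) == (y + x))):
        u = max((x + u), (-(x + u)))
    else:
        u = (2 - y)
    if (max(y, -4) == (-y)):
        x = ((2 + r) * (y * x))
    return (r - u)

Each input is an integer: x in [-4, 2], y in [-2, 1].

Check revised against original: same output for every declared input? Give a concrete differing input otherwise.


Side by side, the visible changes include: constant usage differs, plus comparison usage differs, plus min/max/abs usage differs, plus boolean connective usage differs, plus arithmetic usage differs, plus local variable names differ.
Spot check at x=-3, y=1 — original: t becomes 2; next u becomes 22; next (((y + y) - (x - t)) != (y + x)) evaluates to true; next u becomes 19; next (max(y, -4) == (-y)) evaluates to false; next final value -17. revised: r becomes 2; next u becomes 22; next (not (((y + y) - (x - r)) == (y + x))) evaluates to true; next u becomes 19; next (max(y, -4) == (-y)) evaluates to false; next final value -17. Both give -17.
Every one of the 28 inputs gives matching results.
verdict: equivalent


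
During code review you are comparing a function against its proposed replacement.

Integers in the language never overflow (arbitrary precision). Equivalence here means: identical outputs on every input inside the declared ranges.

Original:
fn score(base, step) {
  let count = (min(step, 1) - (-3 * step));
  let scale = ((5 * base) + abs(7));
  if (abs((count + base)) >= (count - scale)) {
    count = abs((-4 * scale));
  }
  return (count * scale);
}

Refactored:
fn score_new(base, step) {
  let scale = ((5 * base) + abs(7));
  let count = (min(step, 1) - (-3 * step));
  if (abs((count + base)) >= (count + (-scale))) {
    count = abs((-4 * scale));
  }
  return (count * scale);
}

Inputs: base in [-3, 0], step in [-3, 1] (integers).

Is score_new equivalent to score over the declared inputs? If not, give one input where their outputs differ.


Equivalent — the differences include arithmetic usage differs, yet no declared input distinguishes the two.
Spot check at base=-1, step=-3 — score: count=-12, then scale=2, then (abs((count + base)) >= (count - scale)) is true, then count=8, then returns 16. score_new: scale=2, then count=-12, then (abs((count + base)) >= (count + (-scale))) is true, then count=8, then returns 16. Both give 16.
Across all 20 domain points the two functions coincide.
verdict: equivalent


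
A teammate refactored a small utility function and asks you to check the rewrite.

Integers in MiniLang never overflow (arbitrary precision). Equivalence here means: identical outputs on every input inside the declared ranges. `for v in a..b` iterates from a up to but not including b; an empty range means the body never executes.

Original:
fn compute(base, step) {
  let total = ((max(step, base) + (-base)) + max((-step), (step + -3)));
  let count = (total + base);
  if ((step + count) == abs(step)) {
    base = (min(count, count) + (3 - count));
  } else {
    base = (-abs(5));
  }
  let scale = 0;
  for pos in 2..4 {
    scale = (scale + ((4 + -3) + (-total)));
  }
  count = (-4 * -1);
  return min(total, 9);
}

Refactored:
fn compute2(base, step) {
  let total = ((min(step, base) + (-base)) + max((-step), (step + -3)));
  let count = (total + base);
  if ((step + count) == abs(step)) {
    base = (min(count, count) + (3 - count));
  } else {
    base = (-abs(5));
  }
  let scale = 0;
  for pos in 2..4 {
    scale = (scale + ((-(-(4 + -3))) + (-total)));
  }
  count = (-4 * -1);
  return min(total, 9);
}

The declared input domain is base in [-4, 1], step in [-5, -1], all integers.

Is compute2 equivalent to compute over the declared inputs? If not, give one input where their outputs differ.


Take base=-4, step=-5.
compute: total=5, then count=1, then ((step + count) == abs(step)) is false, then base=-5, then scale=0, then (pos=2), then scale=-4, then (pos=3), then scale=-8, then count=4, then returns 5
compute2: total=4, then count=0, then ((step + count) == abs(step)) is false, then base=-5, then scale=0, then (pos=2), then scale=-3, then (pos=3), then scale=-6, then count=4, then returns 4
5 != 4, so the rewrite changes behavior.
verdict: not equivalent; witness: base=-4, step=-5


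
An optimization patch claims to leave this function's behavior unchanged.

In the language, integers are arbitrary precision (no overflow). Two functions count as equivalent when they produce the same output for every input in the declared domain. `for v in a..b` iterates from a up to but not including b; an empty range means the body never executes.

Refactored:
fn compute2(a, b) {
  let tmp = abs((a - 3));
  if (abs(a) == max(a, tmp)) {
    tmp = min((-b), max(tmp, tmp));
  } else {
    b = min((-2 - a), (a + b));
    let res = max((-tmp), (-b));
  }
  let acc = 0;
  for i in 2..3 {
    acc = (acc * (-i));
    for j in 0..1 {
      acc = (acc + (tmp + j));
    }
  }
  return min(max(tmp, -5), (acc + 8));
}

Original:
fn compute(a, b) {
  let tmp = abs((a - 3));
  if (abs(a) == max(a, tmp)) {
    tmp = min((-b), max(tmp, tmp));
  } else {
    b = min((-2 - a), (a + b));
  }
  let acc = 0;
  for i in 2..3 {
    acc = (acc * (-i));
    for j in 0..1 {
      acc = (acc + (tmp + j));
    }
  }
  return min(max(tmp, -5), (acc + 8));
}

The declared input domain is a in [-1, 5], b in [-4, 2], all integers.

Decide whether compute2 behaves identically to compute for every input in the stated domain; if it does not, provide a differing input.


The two are interchangeable: statement counts differ, and local variable names differ, and min/max/abs usage differs, and every declared input agrees.
As a probe, take a=2, b=0: compute runs tmp = 1; (abs(a) == max(a, tmp)) -> true; tmp = 0; acc = 0; [i=2]; acc = 0; [j=0]; acc = 0; return 0; compute2 runs tmp = 1; (abs(a) == max(a, tmp)) -> true; tmp = 0; acc = 0; [i=2]; acc = 0; [j=0]; acc = 0; return 0; both end at 0.
An exhaustive pass over the 49 declared inputs shows identical outputs.
verdict: equivalent


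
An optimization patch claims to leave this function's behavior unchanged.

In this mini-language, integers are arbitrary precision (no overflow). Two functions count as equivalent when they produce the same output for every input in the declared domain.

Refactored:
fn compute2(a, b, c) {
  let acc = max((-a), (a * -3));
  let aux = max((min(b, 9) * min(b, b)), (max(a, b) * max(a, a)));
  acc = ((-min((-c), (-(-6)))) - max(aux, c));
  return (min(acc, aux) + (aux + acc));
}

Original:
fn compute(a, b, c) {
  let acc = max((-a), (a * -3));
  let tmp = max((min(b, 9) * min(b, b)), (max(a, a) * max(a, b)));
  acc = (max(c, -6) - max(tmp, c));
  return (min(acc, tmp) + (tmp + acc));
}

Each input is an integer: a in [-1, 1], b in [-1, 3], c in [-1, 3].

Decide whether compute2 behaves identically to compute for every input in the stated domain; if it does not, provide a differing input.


Reading the diff, among the changes: min/max/abs usage differs; local variable names differ.
As a probe, take a=1, b=3, c=1: compute runs acc := -1 | tmp := 9 | acc := -8 | result -7; compute2 runs acc := -1 | aux := 9 | acc := -8 | result -7; both end at -7.
An exhaustive pass over the 75 declared inputs shows identical outputs.
verdict: equivalent


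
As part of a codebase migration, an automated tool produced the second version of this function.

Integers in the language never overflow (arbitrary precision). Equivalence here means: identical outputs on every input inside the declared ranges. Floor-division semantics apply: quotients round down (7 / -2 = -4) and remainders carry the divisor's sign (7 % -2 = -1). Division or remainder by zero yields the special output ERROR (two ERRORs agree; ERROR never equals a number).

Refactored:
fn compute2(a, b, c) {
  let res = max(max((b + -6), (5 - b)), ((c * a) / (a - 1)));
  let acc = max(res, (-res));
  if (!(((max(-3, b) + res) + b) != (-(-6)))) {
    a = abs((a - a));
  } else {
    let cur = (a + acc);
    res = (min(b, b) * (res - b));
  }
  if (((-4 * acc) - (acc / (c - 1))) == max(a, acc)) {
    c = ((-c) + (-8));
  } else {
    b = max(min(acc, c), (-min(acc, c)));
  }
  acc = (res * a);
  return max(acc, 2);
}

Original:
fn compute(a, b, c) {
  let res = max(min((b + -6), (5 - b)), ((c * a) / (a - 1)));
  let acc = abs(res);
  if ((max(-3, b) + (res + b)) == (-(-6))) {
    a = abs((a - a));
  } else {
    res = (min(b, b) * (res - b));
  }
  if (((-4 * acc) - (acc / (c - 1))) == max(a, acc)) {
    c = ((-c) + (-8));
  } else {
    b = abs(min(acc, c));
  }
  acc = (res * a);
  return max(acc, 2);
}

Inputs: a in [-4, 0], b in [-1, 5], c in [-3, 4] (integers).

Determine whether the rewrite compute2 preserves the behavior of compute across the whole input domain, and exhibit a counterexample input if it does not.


The rewrite breaks on a=-4, b=-1, c=-3, where the results are 2 and 28.
compute: res = -3; acc = 3; ((max(-3, b) + (res + b)) == (-(-6))) -> false; res = 2; (((-4 * acc) - (acc / (c - 1))) == max(a, acc)) -> false; b = 3; acc = -8; return 2
compute2: res = 6; acc = 6; (!(((max(-3, b) + res) + b) != (-(-6)))) -> false; cur = 2; res = -7; (((-4 * acc) - (acc / (c - 1))) == max(a, acc)) -> false; b = 3; acc = 28; return 28
verdict: not equivalent; witness: a=-4, b=-1, c=-3


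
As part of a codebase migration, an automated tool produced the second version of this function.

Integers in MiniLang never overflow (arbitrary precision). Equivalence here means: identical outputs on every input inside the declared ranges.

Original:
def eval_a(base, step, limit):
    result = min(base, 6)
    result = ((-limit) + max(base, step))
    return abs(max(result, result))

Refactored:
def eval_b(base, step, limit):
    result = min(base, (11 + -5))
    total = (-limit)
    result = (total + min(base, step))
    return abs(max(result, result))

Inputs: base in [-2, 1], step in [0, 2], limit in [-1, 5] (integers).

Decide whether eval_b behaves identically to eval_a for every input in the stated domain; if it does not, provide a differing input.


Input base=-2, step=0, limit=0: 0 from eval_a versus 2 from eval_b.
verdict: not equivalent; witness: base=-2, step=0, limit=0


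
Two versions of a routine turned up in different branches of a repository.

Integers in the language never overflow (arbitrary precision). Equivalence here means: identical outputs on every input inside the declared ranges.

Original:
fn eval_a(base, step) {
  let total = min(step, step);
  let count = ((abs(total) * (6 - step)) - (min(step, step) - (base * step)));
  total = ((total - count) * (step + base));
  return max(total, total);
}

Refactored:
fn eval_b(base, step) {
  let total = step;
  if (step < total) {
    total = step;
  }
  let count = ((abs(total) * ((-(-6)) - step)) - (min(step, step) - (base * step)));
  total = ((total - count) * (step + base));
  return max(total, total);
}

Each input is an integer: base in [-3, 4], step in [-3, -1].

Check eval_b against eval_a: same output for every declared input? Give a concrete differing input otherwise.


The two are interchangeable: min/max/abs usage differs; branching structure differs; comparison usage differs; statement counts differ, and every declared input agrees.
One worked example (base=-1, step=-2) — eval_a: total = -2; count = 20; total = 66; return 66; eval_b: total = -2; (step < total) -> false; count = 20; total = 66; return 66; agreement on 66.
Sweeping the whole domain (24 inputs) finds no disagreement.
verdict: equivalent


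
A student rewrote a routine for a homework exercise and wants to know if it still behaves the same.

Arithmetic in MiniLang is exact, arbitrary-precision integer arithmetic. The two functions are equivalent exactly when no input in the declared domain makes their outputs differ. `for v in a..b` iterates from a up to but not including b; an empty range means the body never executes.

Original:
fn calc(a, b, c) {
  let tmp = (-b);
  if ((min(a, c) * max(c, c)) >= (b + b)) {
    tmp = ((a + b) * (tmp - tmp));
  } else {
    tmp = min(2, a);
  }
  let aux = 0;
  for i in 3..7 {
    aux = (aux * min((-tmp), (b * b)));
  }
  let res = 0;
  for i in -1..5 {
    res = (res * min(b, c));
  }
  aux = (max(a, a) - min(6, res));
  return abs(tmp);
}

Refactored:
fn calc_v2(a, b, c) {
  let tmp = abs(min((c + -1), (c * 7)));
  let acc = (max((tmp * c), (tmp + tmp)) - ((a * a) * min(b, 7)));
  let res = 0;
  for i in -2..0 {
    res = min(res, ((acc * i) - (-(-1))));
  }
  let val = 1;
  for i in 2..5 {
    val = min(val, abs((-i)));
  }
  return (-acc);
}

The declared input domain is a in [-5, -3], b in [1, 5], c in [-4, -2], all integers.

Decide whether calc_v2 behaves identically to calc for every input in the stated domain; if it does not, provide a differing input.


At a=-5, b=1, c=-4: calc gives 0, calc_v2 gives -31.
verdict: not equivalent; witness: a=-5, b=1, c=-4


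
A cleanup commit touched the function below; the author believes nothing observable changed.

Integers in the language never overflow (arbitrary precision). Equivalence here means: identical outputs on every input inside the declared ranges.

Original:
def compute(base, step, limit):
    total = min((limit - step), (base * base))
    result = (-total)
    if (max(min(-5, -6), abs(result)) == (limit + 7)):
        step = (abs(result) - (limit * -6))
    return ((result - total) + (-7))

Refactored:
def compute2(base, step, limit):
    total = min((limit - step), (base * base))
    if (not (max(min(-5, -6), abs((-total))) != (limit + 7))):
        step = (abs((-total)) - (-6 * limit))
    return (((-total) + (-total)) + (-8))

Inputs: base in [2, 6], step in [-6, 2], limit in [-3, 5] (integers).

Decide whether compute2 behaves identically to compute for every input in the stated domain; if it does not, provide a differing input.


At base=2, step=-6, limit=-3: compute gives -13, compute2 gives -14.
verdict: not equivalent; witness: base=2, step=-6, limit=-3


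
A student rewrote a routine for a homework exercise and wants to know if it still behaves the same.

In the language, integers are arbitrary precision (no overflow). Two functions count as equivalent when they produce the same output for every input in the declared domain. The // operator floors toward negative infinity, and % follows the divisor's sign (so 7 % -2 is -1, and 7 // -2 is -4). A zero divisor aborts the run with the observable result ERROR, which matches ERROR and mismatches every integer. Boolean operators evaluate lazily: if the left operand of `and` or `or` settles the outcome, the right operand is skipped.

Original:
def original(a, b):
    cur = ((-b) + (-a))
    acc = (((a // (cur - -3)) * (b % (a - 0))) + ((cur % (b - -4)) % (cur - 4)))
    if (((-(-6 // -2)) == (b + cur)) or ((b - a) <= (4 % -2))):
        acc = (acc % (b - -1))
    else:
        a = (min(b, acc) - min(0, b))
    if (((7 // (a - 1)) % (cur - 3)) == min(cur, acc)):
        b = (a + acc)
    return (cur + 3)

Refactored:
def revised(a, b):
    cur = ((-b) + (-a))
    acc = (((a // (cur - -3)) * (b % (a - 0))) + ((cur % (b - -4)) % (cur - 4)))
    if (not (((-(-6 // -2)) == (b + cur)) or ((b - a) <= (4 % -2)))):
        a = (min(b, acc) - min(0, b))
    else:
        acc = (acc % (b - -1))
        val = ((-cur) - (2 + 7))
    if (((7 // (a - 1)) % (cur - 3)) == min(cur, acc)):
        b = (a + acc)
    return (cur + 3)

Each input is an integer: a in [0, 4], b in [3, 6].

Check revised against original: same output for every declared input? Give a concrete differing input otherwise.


Differences: statement counts differ; also boolean connective usage differs; also local variable names differ; also constant usage differs; also arithmetic usage differs — yet all 20 inputs agree.
verdict: equivalent


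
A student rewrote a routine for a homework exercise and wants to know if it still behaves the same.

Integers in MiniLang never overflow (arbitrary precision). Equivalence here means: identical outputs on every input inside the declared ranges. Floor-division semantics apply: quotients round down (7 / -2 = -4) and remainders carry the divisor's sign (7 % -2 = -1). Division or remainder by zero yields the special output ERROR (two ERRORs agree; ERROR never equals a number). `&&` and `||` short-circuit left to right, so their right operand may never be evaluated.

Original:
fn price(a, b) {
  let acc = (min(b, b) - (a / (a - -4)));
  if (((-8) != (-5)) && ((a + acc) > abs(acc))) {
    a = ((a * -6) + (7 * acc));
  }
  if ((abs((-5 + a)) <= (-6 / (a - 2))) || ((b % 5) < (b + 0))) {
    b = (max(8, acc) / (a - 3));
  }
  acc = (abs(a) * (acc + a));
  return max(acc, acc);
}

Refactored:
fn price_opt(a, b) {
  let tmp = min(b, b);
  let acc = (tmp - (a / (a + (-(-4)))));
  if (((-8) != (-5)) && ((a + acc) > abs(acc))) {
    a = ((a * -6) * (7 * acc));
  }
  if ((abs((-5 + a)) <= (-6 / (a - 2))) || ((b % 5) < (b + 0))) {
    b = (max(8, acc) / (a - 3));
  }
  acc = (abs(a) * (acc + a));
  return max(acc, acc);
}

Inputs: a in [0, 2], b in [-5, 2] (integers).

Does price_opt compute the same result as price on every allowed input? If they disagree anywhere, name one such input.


The rewrite breaks on a=1, b=0, where the results are -36 and 0.
price: acc = 0; (((-8) != (-5)) && ((a + acc) > abs(acc))) -> true; a = -6; ((abs((-5 + a)) <= (-6 / (a - 2))) || ((b % 5) < (b + 0))) -> false; acc = -36; return -36
price_opt: tmp = 0; acc = 0; (((-8) != (-5)) && ((a + acc) > abs(acc))) -> true; a = 0; ((abs((-5 + a)) <= (-6 / (a - 2))) || ((b % 5) < (b + 0))) -> false; acc = 0; return 0
verdict: not equivalent; witness: a=1, b=0


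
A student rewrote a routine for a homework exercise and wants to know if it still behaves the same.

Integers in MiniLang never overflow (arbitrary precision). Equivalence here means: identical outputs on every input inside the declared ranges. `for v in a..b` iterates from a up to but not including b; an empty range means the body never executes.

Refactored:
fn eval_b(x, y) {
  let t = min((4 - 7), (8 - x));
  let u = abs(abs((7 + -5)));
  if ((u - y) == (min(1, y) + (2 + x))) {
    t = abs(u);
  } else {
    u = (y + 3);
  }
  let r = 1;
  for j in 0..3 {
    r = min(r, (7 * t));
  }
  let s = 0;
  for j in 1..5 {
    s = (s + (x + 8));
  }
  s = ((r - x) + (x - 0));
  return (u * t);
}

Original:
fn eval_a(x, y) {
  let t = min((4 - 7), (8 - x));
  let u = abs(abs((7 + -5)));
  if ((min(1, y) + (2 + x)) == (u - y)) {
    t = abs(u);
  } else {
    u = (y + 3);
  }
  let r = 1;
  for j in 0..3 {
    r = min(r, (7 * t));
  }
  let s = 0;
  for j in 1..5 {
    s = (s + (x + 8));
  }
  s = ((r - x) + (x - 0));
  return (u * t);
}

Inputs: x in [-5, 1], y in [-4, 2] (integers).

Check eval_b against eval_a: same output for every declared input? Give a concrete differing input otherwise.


The two are interchangeable: same computation, different form, and every declared input agrees.
Spot check at x=1, y=0 — eval_a: t becomes -3; next u becomes 2; next ((min(1, y) + (2 + x)) == (u - y)) evaluates to false; next u becomes 3; next r becomes 1; next at j=0:; next r becomes -21; next at j=1:; next r becomes -21; next at j=2:; next r becomes -21; next s becomes 0; next at j=1:; next s becomes 9; next at j=2:; next s becomes 18; next at j=3:; next s becomes 27; next at j=4:; next s becomes 36; next s becomes -21; next final value -9. eval_b: t becomes -3; next u becomes 2; next ((u - y) == (min(1, y) + (2 + x))) evaluates to false; next u becomes 3; next r becomes 1; next at j=0:; next r becomes -21; next at j=1:; next r becomes -21; next at j=2:; next r becomes -21; next s becomes 0; next at j=1:; next s becomes 9; next at j=2:; next s becomes 18; next at j=3:; next s becomes 27; next at j=4:; next s becomes 36; next s becomes -21; next final value -9. Both give -9.
Every one of the 49 inputs gives matching results.
verdict: equivalent


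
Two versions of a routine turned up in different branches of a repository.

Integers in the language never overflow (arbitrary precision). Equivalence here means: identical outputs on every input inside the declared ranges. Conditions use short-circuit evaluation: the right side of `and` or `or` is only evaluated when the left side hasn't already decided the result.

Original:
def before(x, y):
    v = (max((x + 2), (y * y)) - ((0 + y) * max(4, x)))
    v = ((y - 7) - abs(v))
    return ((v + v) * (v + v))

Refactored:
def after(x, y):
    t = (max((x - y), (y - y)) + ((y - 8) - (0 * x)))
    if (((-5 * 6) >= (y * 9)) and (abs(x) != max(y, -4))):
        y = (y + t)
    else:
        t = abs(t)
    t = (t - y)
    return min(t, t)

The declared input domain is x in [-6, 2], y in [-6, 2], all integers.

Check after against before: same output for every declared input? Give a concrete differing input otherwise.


Input x=-6, y=-6: 21316 from before versus 6 from after.
verdict: not equivalent; witness: x=-6, y=-6


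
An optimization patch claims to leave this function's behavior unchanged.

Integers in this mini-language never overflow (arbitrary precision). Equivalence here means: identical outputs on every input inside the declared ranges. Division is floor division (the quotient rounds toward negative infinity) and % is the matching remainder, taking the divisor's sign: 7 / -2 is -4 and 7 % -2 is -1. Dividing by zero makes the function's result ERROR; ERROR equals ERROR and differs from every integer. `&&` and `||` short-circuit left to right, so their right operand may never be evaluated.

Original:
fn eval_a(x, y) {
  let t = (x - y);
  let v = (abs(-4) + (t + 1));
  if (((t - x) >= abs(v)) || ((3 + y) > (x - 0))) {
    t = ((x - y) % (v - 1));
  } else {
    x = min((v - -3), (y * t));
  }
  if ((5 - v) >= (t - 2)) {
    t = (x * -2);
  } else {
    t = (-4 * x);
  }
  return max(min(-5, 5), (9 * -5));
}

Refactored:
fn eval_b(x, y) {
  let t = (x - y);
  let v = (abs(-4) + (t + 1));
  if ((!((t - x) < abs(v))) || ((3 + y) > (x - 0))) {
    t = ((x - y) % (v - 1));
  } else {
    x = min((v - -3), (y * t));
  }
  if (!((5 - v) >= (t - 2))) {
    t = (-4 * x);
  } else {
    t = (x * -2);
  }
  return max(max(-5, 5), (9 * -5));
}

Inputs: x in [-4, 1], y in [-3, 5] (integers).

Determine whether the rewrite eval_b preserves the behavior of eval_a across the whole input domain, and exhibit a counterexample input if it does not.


x=-4, y=-3 yields -5 from eval_a but 5 from eval_b.
verdict: not equivalent; witness: x=-4, y=-3


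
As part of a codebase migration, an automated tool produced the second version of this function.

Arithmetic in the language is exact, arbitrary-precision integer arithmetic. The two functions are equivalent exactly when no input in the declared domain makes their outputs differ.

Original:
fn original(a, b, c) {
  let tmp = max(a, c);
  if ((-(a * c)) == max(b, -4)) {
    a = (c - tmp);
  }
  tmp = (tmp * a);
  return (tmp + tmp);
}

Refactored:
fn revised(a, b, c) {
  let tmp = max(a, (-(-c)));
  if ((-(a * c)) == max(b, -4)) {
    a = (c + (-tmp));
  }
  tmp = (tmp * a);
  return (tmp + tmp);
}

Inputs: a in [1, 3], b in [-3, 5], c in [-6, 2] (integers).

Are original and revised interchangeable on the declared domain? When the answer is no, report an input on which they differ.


Side by side, the visible changes include: arithmetic usage differs.
As a probe, take a=2, b=5, c=-6: original runs tmp := 2 | ((-(a * c)) == max(b, -4)): false | tmp := 4 | result 8; revised runs tmp := 2 | ((-(a * c)) == max(b, -4)): false | tmp := 4 | result 8; both end at 8.
Across all 243 domain points the two functions coincide.
verdict: equivalent
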